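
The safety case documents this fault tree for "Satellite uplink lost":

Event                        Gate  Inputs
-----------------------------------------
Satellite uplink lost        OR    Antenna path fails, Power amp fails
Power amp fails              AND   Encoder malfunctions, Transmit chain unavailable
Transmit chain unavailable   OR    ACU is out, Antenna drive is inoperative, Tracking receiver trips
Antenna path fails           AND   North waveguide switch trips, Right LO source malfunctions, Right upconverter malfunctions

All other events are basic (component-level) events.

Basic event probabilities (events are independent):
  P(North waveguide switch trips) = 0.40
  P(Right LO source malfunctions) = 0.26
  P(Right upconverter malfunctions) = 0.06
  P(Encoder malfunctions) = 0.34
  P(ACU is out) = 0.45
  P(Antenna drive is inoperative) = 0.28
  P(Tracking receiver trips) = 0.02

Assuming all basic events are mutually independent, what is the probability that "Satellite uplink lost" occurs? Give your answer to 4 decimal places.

P(Antenna path fails) [AND] = 0.40 × 0.26 × 0.06 = 0.006240
P(Transmit chain unavailable) [OR] = 1 − (1−0.45) × (1−0.28) × (1−0.02) = 0.611920
P(Power amp fails) [AND] = 0.34 × 0.611920 = 0.208053
P(Satellite uplink lost) [OR] = 1 − (1−0.006240) × (1−0.208053) = 0.212995
Rounded to 4 decimal places: P(Satellite uplink lost) ≈ 0.2130.

0.2130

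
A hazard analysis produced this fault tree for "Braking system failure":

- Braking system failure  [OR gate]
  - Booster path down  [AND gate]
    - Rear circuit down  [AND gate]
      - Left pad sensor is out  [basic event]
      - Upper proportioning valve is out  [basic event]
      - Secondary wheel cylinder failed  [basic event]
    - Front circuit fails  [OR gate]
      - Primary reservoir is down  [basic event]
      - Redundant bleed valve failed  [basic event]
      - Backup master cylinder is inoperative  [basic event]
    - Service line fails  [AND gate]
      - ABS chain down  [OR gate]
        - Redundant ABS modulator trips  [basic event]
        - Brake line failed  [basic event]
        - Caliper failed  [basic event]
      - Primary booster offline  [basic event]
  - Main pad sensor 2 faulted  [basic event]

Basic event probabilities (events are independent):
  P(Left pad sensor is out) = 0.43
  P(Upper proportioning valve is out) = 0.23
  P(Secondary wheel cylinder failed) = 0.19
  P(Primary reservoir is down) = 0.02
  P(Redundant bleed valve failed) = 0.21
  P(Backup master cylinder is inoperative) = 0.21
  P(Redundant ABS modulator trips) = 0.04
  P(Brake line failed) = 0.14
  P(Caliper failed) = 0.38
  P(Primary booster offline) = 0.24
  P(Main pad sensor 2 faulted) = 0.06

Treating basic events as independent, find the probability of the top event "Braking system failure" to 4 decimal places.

0.0608

P(Rear circuit down) [AND] = 0.43 × 0.23 × 0.19 = 0.018791
P(Front circuit fails) [OR] = 1 − (1−0.02) × (1−0.21) × (1−0.21) = 0.388382
P(ABS chain down) [OR] = 1 − (1−0.04) × (1−0.14) × (1−0.38) = 0.488128
P(Service line fails) [AND] = 0.488128 × 0.24 = 0.117151
P(Booster path down) [AND] = 0.018791 × 0.388382 × 0.117151 = 0.000855
P(Braking system failure) [OR] = 1 − (1−0.000855) × (1−0.06) = 0.060804
Rounded to 4 decimal places: P(Braking system failure) ≈ 0.0608.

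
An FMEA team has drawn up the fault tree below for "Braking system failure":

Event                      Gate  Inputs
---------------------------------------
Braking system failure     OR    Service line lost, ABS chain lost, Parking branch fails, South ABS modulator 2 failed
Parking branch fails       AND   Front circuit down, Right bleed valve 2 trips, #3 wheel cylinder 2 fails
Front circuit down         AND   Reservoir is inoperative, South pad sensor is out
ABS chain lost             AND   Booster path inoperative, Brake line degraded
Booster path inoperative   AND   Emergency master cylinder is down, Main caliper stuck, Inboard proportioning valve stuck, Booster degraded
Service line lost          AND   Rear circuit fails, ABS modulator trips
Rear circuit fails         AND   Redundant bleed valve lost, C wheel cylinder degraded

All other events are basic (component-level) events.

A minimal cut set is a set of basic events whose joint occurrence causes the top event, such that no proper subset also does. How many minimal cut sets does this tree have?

Rear circuit fails [AND]: one cut set from each child combined → 1 × 1 = 1 cut set(s).
Service line lost [AND]: one cut set from each child combined → 1 × 1 = 1 cut set(s).
Booster path inoperative [AND]: one cut set from each child combined → 1 × 1 × 1 × 1 = 1 cut set(s).
ABS chain lost [AND]: one cut set from each child combined → 1 × 1 = 1 cut set(s).
Front circuit down [AND]: one cut set from each child combined → 1 × 1 = 1 cut set(s).
Parking branch fails [AND]: one cut set from each child combined → 1 × 1 × 1 = 1 cut set(s).
Braking system failure [OR]: union of children's cut sets → 4 cut set(s).
Minimal cut sets: {ABS modulator trips, C wheel cylinder degraded, Redundant bleed valve lost}; {Booster degraded, Brake line degraded, Emergency master cylinder is down, Inboard proportioning valve stuck, Main caliper stuck}; {#3 wheel cylinder 2 fails, Reservoir is inoperative, Right bleed valve 2 trips, South pad sensor is out}; {South ABS modulator 2 failed}.

4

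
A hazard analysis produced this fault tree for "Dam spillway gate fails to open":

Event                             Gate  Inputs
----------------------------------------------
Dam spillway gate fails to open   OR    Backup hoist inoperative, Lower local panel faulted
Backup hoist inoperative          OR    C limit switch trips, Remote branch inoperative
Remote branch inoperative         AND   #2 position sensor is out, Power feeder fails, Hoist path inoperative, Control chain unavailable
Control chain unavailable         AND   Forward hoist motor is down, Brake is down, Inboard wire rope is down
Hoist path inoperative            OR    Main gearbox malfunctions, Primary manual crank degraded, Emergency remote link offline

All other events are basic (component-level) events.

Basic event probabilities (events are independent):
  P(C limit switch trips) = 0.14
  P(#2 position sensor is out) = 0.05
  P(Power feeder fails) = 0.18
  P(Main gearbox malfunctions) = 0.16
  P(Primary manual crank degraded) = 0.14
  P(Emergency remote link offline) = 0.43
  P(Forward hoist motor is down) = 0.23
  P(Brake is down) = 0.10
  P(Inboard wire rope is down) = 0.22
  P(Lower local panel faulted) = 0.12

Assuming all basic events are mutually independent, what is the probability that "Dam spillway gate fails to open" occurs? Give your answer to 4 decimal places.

0.2432

P(Hoist path inoperative) [OR] = 1 − (1−0.16) × (1−0.14) × (1−0.43) = 0.588232
P(Control chain unavailable) [AND] = 0.23 × 0.10 × 0.22 = 0.005060
P(Remote branch inoperative) [AND] = 0.05 × 0.18 × 0.588232 × 0.005060 = 0.000027
P(Backup hoist inoperative) [OR] = 1 − (1−0.14) × (1−0.000027) = 0.140023
P(Dam spillway gate fails to open) [OR] = 1 − (1−0.140023) × (1−0.12) = 0.243220
Rounded to 4 decimal places: P(Dam spillway gate fails to open) ≈ 0.2432.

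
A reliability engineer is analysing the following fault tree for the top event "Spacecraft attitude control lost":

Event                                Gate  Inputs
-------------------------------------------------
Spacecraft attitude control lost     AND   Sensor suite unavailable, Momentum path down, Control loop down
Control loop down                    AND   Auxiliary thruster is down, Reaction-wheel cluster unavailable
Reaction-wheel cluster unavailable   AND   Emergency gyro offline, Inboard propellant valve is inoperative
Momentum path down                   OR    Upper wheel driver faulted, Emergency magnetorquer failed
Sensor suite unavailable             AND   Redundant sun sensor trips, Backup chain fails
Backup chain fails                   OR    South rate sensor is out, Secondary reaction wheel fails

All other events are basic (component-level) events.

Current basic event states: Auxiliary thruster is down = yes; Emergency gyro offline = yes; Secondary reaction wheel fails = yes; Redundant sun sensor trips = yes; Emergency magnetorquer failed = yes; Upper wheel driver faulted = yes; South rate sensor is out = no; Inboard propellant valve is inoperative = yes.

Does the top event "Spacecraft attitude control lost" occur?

Yes

Backup chain fails [OR]: South rate sensor is out=not, Secondary reaction wheel fails=occurs → at least one input occurs → occurs.
Sensor suite unavailable [AND]: Redundant sun sensor trips=occurs, Backup chain fails=occurs → all inputs occur → occurs.
Momentum path down [OR]: Upper wheel driver faulted=occurs, Emergency magnetorquer failed=occurs → at least one input occurs → occurs.
Reaction-wheel cluster unavailable [AND]: Emergency gyro offline=occurs, Inboard propellant valve is inoperative=occurs → all inputs occur → occurs.
Control loop down [AND]: Auxiliary thruster is down=occurs, Reaction-wheel cluster unavailable=occurs → all inputs occur → occurs.
Spacecraft attitude control lost [AND]: Sensor suite unavailable=occurs, Momentum path down=occurs, Control loop down=occurs → all inputs occur → occurs.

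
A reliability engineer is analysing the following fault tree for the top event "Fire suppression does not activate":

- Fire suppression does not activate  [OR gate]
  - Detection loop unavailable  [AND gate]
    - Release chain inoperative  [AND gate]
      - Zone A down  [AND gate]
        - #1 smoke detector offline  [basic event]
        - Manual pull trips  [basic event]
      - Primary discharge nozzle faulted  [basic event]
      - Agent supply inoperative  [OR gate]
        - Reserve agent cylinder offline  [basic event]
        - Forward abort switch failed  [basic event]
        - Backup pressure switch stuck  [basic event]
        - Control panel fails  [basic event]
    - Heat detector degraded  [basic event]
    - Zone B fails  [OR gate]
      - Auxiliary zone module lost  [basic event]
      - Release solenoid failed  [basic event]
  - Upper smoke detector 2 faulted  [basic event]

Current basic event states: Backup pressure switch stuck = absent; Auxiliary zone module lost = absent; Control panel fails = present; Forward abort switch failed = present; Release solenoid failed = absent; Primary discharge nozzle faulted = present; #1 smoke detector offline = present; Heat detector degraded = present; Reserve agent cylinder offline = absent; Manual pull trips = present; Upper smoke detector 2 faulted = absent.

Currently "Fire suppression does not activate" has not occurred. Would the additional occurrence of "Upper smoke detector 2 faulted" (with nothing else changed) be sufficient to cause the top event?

Counterfactual: set "Upper smoke detector 2 faulted" to occurred.
Zone A down [AND]: #1 smoke detector offline=occurs, Manual pull trips=occurs → all inputs occur → occurs.
Agent supply inoperative [OR]: Reserve agent cylinder offline=not, Forward abort switch failed=occurs, Backup pressure switch stuck=not, Control panel fails=occurs → at least one input occurs → occurs.
Release chain inoperative [AND]: Zone A down=occurs, Primary discharge nozzle faulted=occurs, Agent supply inoperative=occurs → all inputs occur → occurs.
Zone B fails [OR]: Auxiliary zone module lost=not, Release solenoid failed=not → no input occurs → does not occur.
Detection loop unavailable [AND]: Release chain inoperative=occurs, Heat detector degraded=occurs, Zone B fails=not → not all inputs occur → does not occur.
Fire suppression does not activate [OR]: Detection loop unavailable=not, Upper smoke detector 2 faulted=occurs → at least one input occurs → occurs.

Yes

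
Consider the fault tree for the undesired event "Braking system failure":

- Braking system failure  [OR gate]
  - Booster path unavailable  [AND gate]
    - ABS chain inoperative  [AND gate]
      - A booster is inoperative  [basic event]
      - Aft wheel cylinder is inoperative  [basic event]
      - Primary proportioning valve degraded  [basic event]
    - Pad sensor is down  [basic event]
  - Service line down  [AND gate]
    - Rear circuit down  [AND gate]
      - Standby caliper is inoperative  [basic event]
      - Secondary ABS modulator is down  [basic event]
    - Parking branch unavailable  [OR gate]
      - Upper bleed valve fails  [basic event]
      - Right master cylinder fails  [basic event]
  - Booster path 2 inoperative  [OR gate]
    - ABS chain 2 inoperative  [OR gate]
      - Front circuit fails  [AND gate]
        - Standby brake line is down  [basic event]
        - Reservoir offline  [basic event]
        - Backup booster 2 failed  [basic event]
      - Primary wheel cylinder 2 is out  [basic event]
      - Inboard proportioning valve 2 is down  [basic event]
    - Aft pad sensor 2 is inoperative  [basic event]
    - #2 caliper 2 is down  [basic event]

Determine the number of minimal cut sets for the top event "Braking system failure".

ABS chain inoperative [AND]: one cut set from each child combined → 1 × 1 × 1 = 1 cut set(s).
Booster path unavailable [AND]: one cut set from each child combined → 1 × 1 = 1 cut set(s).
Rear circuit down [AND]: one cut set from each child combined → 1 × 1 = 1 cut set(s).
Parking branch unavailable [OR]: union of children's cut sets → 2 cut set(s).
Service line down [AND]: one cut set from each child combined → 1 × 2 = 2 cut set(s).
Front circuit fails [AND]: one cut set from each child combined → 1 × 1 × 1 = 1 cut set(s).
ABS chain 2 inoperative [OR]: union of children's cut sets → 3 cut set(s).
Booster path 2 inoperative [OR]: union of children's cut sets → 5 cut set(s).
Braking system failure [OR]: union of children's cut sets → 8 cut set(s).
Minimal cut sets: {A booster is inoperative, Aft wheel cylinder is inoperative, Pad sensor is down, Primary proportioning valve degraded}; {Secondary ABS modulator is down, Standby caliper is inoperative, Upper bleed valve fails}; {Right master cylinder fails, Secondary ABS modulator is down, Standby caliper is inoperative}; {Backup booster 2 failed, Reservoir offline, Standby brake line is down}; {Primary wheel cylinder 2 is out}; {Inboard proportioning valve 2 is down}; {Aft pad sensor 2 is inoperative}; {#2 caliper 2 is down}.

8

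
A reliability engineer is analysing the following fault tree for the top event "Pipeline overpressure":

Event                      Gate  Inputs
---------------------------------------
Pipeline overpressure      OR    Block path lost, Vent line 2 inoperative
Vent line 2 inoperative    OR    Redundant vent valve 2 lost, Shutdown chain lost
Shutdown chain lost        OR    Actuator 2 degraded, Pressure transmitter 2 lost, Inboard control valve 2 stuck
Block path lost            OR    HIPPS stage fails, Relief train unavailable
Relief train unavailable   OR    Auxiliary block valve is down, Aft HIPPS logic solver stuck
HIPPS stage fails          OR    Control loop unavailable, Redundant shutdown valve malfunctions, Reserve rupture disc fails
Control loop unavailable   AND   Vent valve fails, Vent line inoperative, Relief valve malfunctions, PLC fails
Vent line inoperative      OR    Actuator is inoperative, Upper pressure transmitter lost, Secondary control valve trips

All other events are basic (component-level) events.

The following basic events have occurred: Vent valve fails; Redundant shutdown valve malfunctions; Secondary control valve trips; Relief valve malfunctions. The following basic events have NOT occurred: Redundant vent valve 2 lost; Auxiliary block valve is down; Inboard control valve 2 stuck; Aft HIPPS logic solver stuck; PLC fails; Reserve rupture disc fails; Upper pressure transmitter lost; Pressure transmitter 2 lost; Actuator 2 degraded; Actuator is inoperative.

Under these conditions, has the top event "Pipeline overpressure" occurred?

Vent line inoperative [OR]: Actuator is inoperative=not, Upper pressure transmitter lost=not, Secondary control valve trips=occurs → at least one input occurs → occurs.
Control loop unavailable [AND]: Vent valve fails=occurs, Vent line inoperative=occurs, Relief valve malfunctions=occurs, PLC fails=not → not all inputs occur → does not occur.
HIPPS stage fails [OR]: Control loop unavailable=not, Redundant shutdown valve malfunctions=occurs, Reserve rupture disc fails=not → at least one input occurs → occurs.
Relief train unavailable [OR]: Auxiliary block valve is down=not, Aft HIPPS logic solver stuck=not → no input occurs → does not occur.
Block path lost [OR]: HIPPS stage fails=occurs, Relief train unavailable=not → at least one input occurs → occurs.
Shutdown chain lost [OR]: Actuator 2 degraded=not, Pressure transmitter 2 lost=not, Inboard control valve 2 stuck=not → no input occurs → does not occur.
Vent line 2 inoperative [OR]: Redundant vent valve 2 lost=not, Shutdown chain lost=not → no input occurs → does not occur.
Pipeline overpressure [OR]: Block path lost=occurs, Vent line 2 inoperative=not → at least one input occurs → occurs.

Yes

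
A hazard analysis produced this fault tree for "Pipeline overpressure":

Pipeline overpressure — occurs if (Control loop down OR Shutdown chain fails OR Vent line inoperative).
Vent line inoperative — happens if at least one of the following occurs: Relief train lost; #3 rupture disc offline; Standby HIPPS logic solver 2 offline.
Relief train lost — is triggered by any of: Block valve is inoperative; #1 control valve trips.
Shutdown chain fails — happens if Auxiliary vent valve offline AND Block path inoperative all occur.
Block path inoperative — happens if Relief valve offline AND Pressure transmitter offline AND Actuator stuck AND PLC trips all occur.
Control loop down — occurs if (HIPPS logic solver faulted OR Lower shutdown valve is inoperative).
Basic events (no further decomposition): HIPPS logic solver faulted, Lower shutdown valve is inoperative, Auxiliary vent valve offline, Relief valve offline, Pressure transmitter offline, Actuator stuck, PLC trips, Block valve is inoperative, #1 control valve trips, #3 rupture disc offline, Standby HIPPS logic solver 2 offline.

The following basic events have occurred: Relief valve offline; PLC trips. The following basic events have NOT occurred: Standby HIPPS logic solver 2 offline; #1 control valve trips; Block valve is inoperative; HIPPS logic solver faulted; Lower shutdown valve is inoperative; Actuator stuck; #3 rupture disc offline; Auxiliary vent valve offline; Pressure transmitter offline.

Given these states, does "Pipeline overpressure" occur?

No

Control loop down [OR]: HIPPS logic solver faulted=not, Lower shutdown valve is inoperative=not → no input occurs → does not occur.
Block path inoperative [AND]: Relief valve offline=occurs, Pressure transmitter offline=not, Actuator stuck=not, PLC trips=occurs → not all inputs occur → does not occur.
Shutdown chain fails [AND]: Auxiliary vent valve offline=not, Block path inoperative=not → not all inputs occur → does not occur.
Relief train lost [OR]: Block valve is inoperative=not, #1 control valve trips=not → no input occurs → does not occur.
Vent line inoperative [OR]: Relief train lost=not, #3 rupture disc offline=not, Standby HIPPS logic solver 2 offline=not → no input occurs → does not occur.
Pipeline overpressure [OR]: Control loop down=not, Shutdown chain fails=not, Vent line inoperative=not → no input occurs → does not occur.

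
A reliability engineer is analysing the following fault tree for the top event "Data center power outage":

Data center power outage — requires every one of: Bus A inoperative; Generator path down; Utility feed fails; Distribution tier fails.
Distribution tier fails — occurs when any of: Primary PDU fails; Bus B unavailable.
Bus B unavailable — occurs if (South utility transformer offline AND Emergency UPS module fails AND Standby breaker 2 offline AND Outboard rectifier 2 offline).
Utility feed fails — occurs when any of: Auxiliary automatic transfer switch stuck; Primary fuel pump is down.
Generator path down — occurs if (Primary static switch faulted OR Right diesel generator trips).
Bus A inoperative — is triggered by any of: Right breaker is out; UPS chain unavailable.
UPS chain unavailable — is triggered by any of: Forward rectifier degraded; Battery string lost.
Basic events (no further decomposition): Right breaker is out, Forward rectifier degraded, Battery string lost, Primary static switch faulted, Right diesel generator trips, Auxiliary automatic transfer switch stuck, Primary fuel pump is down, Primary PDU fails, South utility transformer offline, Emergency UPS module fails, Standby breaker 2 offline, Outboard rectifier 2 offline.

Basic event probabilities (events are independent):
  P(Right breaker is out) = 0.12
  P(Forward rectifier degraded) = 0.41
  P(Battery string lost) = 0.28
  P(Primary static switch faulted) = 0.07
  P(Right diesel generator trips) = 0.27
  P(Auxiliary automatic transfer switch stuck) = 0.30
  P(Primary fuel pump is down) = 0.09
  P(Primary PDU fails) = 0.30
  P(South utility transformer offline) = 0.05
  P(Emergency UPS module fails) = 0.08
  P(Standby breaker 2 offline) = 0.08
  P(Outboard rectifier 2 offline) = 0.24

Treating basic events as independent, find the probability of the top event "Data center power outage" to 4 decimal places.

P(UPS chain unavailable) [OR] = 1 − (1−0.41) × (1−0.28) = 0.575200
P(Bus A inoperative) [OR] = 1 − (1−0.12) × (1−0.575200) = 0.626176
P(Generator path down) [OR] = 1 − (1−0.07) × (1−0.27) = 0.321100
P(Utility feed fails) [OR] = 1 − (1−0.30) × (1−0.09) = 0.363000
P(Bus B unavailable) [AND] = 0.05 × 0.08 × 0.08 × 0.24 = 0.000077
P(Distribution tier fails) [OR] = 1 − (1−0.30) × (1−0.000077) = 0.300054
P(Data center power outage) [AND] = 0.626176 × 0.321100 × 0.363000 × 0.300054 = 0.021900
Rounded to 4 decimal places: P(Data center power outage) ≈ 0.0219.

0.0219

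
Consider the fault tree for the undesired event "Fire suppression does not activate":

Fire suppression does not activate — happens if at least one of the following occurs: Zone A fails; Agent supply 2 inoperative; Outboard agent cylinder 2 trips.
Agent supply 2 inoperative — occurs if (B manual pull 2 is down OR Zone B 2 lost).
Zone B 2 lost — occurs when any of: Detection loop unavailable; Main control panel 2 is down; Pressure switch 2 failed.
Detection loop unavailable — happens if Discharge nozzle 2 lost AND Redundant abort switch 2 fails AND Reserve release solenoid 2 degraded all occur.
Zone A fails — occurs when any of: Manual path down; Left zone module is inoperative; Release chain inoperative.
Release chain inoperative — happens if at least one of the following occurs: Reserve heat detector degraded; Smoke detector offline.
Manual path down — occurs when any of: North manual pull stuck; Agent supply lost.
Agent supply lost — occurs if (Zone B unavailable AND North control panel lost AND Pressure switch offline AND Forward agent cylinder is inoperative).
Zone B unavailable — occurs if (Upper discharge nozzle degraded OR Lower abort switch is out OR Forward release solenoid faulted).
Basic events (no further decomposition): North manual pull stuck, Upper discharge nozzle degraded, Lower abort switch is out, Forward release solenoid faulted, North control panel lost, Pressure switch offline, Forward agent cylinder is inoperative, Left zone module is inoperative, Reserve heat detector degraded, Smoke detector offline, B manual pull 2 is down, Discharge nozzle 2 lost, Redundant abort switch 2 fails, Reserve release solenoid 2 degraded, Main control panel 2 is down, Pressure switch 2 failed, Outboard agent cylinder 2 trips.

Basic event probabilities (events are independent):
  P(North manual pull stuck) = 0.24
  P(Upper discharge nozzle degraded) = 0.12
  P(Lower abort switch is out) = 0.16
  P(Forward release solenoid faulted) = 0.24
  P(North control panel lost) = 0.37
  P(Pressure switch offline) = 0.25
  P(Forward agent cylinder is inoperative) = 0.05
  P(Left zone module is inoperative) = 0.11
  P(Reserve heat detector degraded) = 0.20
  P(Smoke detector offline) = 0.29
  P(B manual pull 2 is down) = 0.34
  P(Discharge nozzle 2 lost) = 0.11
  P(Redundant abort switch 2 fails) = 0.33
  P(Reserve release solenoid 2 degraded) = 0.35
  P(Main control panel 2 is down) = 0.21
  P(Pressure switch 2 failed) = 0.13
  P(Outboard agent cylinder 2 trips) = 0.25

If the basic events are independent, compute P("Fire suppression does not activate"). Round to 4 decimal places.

0.8712

P(Zone B unavailable) [OR] = 1 − (1−0.12) × (1−0.16) × (1−0.24) = 0.438208
P(Agent supply lost) [AND] = 0.438208 × 0.37 × 0.25 × 0.05 = 0.002027
P(Manual path down) [OR] = 1 − (1−0.24) × (1−0.002027) = 0.241541
P(Release chain inoperative) [OR] = 1 − (1−0.20) × (1−0.29) = 0.432000
P(Zone A fails) [OR] = 1 − (1−0.241541) × (1−0.11) × (1−0.432000) = 0.616584
P(Detection loop unavailable) [AND] = 0.11 × 0.33 × 0.35 = 0.012705
P(Zone B 2 lost) [OR] = 1 − (1−0.012705) × (1−0.21) × (1−0.13) = 0.321432
P(Agent supply 2 inoperative) [OR] = 1 − (1−0.34) × (1−0.321432) = 0.552145
P(Fire suppression does not activate) [OR] = 1 − (1−0.616584) × (1−0.552145) × (1−0.25) = 0.871214
Rounded to 4 decimal places: P(Fire suppression does not activate) ≈ 0.8712.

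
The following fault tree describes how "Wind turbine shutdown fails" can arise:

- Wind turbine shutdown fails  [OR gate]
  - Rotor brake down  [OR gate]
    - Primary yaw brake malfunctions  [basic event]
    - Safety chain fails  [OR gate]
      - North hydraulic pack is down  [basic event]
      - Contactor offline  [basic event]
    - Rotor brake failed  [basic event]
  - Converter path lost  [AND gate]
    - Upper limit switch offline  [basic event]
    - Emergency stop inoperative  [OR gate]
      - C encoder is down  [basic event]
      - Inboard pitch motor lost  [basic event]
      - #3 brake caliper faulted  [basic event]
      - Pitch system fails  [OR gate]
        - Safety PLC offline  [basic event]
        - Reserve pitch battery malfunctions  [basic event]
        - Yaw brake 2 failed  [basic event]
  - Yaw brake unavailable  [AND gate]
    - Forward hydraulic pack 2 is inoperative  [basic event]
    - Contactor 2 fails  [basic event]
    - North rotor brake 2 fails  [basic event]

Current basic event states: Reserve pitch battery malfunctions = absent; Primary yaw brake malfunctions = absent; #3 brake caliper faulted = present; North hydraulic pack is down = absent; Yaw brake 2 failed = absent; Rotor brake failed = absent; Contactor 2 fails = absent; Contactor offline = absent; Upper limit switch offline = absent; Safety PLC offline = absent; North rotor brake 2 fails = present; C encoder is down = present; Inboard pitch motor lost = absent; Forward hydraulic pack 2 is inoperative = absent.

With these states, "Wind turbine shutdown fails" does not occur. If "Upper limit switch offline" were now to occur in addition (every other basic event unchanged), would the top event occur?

Counterfactual: set "Upper limit switch offline" to occurred.
Safety chain fails [OR]: North hydraulic pack is down=not, Contactor offline=not → no input occurs → does not occur.
Rotor brake down [OR]: Primary yaw brake malfunctions=not, Safety chain fails=not, Rotor brake failed=not → no input occurs → does not occur.
Pitch system fails [OR]: Safety PLC offline=not, Reserve pitch battery malfunctions=not, Yaw brake 2 failed=not → no input occurs → does not occur.
Emergency stop inoperative [OR]: C encoder is down=occurs, Inboard pitch motor lost=not, #3 brake caliper faulted=occurs, Pitch system fails=not → at least one input occurs → occurs.
Converter path lost [AND]: Upper limit switch offline=occurs, Emergency stop inoperative=occurs → all inputs occur → occurs.
Yaw brake unavailable [AND]: Forward hydraulic pack 2 is inoperative=not, Contactor 2 fails=not, North rotor brake 2 fails=occurs → not all inputs occur → does not occur.
Wind turbine shutdown fails [OR]: Rotor brake down=not, Converter path lost=occurs, Yaw brake unavailable=not → at least one input occurs → occurs.

Yes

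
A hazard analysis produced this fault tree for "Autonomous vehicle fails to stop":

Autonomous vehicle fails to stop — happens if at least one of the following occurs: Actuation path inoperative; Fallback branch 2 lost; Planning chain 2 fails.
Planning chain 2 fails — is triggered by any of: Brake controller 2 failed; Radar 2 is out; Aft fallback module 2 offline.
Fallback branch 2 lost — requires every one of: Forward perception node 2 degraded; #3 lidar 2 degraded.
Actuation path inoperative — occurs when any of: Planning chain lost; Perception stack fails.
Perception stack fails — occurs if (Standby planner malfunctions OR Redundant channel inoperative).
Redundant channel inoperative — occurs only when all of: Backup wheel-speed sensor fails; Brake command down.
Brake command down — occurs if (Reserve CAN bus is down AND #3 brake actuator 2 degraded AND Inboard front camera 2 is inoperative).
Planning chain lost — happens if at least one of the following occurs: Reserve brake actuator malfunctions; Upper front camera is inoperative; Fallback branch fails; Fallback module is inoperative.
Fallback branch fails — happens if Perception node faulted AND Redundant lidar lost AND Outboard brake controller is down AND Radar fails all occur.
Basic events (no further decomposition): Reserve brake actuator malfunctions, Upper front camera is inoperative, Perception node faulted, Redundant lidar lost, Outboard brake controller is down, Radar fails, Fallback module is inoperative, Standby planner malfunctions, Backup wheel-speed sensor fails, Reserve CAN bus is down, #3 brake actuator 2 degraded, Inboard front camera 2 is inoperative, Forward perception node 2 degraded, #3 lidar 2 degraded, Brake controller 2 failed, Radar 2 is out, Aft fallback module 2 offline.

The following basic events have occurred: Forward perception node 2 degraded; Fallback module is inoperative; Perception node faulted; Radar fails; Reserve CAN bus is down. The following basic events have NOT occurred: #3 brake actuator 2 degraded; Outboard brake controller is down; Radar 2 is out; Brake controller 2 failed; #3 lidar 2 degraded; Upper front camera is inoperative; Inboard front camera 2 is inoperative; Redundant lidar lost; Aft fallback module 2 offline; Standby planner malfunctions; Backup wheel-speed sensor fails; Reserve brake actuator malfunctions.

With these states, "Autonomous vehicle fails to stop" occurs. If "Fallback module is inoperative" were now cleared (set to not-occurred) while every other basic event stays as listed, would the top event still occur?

Counterfactual: set "Fallback module is inoperative" to not occurred.
Fallback branch fails [AND]: Perception node faulted=occurs, Redundant lidar lost=not, Outboard brake controller is down=not, Radar fails=occurs → not all inputs occur → does not occur.
Planning chain lost [OR]: Reserve brake actuator malfunctions=not, Upper front camera is inoperative=not, Fallback branch fails=not, Fallback module is inoperative=not → no input occurs → does not occur.
Brake command down [AND]: Reserve CAN bus is down=occurs, #3 brake actuator 2 degraded=not, Inboard front camera 2 is inoperative=not → not all inputs occur → does not occur.
Redundant channel inoperative [AND]: Backup wheel-speed sensor fails=not, Brake command down=not → not all inputs occur → does not occur.
Perception stack fails [OR]: Standby planner malfunctions=not, Redundant channel inoperative=not → no input occurs → does not occur.
Actuation path inoperative [OR]: Planning chain lost=not, Perception stack fails=not → no input occurs → does not occur.
Fallback branch 2 lost [AND]: Forward perception node 2 degraded=occurs, #3 lidar 2 degraded=not → not all inputs occur → does not occur.
Planning chain 2 fails [OR]: Brake controller 2 failed=not, Radar 2 is out=not, Aft fallback module 2 offline=not → no input occurs → does not occur.
Autonomous vehicle fails to stop [OR]: Actuation path inoperative=not, Fallback branch 2 lost=not, Planning chain 2 fails=not → no input occurs → does not occur.

No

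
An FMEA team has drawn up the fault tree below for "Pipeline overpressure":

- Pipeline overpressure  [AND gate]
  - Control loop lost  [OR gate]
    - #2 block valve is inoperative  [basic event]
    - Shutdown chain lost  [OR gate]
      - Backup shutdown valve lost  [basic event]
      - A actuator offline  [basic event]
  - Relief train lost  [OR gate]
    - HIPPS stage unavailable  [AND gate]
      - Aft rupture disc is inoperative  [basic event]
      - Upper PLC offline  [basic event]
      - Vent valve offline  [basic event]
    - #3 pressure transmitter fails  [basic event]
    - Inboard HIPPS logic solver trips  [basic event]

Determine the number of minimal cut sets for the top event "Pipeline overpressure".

Shutdown chain lost [OR]: union of children's cut sets → 2 cut set(s).
Control loop lost [OR]: union of children's cut sets → 3 cut set(s).
HIPPS stage unavailable [AND]: one cut set from each child combined → 1 × 1 × 1 = 1 cut set(s).
Relief train lost [OR]: union of children's cut sets → 3 cut set(s).
Pipeline overpressure [AND]: one cut set from each child combined → 3 × 3 = 9 cut set(s).
Minimal cut sets: {#2 block valve is inoperative, Aft rupture disc is inoperative, Upper PLC offline, Vent valve offline}; {#2 block valve is inoperative, #3 pressure transmitter fails}; {#2 block valve is inoperative, Inboard HIPPS logic solver trips}; {Aft rupture disc is inoperative, Backup shutdown valve lost, Upper PLC offline, Vent valve offline}; {#3 pressure transmitter fails, Backup shutdown valve lost}; {Backup shutdown valve lost, Inboard HIPPS logic solver trips}; {A actuator offline, Aft rupture disc is inoperative, Upper PLC offline, Vent valve offline}; {#3 pressure transmitter fails, A actuator offline}; {A actuator offline, Inboard HIPPS logic solver trips}.

9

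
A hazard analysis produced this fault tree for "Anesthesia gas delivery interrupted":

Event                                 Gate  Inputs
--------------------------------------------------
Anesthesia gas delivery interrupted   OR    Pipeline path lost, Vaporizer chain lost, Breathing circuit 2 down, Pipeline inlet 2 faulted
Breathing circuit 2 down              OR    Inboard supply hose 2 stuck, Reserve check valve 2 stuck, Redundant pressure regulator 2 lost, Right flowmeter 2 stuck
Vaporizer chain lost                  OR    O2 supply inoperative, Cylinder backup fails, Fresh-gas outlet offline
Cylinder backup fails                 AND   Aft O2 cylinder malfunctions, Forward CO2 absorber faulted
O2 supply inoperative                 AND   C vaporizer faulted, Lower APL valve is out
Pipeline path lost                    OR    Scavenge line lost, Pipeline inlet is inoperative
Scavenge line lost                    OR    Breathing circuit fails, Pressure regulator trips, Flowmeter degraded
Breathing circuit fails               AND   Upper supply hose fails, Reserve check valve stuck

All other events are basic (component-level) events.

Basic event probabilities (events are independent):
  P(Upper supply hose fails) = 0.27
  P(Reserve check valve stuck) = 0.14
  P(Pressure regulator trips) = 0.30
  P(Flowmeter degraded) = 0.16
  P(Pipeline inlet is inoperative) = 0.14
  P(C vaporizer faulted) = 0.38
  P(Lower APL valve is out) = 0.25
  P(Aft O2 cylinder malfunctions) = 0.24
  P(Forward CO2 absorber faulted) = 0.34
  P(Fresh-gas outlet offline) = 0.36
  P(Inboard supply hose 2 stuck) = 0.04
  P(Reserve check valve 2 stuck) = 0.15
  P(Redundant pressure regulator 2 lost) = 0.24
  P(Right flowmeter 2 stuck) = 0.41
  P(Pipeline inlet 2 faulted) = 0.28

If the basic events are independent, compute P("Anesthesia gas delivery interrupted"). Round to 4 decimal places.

P(Breathing circuit fails) [AND] = 0.27 × 0.14 = 0.037800
P(Scavenge line lost) [OR] = 1 − (1−0.037800) × (1−0.30) × (1−0.16) = 0.434226
P(Pipeline path lost) [OR] = 1 − (1−0.434226) × (1−0.14) = 0.513434
P(O2 supply inoperative) [AND] = 0.38 × 0.25 = 0.095000
P(Cylinder backup fails) [AND] = 0.24 × 0.34 = 0.081600
P(Vaporizer chain lost) [OR] = 1 − (1−0.095000) × (1−0.081600) × (1−0.36) = 0.468063
P(Breathing circuit 2 down) [OR] = 1 − (1−0.04) × (1−0.15) × (1−0.24) × (1−0.41) = 0.634106
P(Anesthesia gas delivery interrupted) [OR] = 1 − (1−0.513434) × (1−0.468063) × (1−0.634106) × (1−0.28) = 0.931815
Rounded to 4 decimal places: P(Anesthesia gas delivery interrupted) ≈ 0.9318.

0.9318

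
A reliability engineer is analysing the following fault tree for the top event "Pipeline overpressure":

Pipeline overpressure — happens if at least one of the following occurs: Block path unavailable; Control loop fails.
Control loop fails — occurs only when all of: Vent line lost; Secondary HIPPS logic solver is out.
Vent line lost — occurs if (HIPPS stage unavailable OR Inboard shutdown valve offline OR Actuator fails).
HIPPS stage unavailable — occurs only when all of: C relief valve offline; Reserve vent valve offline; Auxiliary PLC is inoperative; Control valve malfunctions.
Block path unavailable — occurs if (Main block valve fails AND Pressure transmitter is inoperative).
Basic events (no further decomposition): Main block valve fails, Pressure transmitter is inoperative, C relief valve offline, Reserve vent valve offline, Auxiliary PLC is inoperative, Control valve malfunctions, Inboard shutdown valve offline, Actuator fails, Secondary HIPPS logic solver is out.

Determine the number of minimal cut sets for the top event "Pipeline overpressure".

Block path unavailable [AND]: one cut set from each child combined → 1 × 1 = 1 cut set(s).
HIPPS stage unavailable [AND]: one cut set from each child combined → 1 × 1 × 1 × 1 = 1 cut set(s).
Vent line lost [OR]: union of children's cut sets → 3 cut set(s).
Control loop fails [AND]: one cut set from each child combined → 3 × 1 = 3 cut set(s).
Pipeline overpressure [OR]: union of children's cut sets → 4 cut set(s).
Minimal cut sets: {Main block valve fails, Pressure transmitter is inoperative}; {Auxiliary PLC is inoperative, C relief valve offline, Control valve malfunctions, Reserve vent valve offline, Secondary HIPPS logic solver is out}; {Inboard shutdown valve offline, Secondary HIPPS logic solver is out}; {Actuator fails, Secondary HIPPS logic solver is out}.

4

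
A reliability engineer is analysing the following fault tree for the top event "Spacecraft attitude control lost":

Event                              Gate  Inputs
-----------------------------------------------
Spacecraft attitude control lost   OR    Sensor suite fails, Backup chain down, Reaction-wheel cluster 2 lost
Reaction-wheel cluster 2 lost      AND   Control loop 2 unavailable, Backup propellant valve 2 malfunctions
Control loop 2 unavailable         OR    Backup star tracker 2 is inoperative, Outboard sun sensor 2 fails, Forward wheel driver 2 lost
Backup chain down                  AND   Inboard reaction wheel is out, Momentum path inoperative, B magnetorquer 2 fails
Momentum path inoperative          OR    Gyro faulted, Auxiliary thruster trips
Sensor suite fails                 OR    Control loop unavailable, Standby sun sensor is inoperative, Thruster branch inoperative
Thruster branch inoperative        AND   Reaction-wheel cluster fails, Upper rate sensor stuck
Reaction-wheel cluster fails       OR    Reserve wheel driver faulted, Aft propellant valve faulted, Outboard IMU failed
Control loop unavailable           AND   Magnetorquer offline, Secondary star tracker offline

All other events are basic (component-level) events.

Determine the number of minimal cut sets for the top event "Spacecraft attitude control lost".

10

Control loop unavailable [AND]: one cut set from each child combined → 1 × 1 = 1 cut set(s).
Reaction-wheel cluster fails [OR]: union of children's cut sets → 3 cut set(s).
Thruster branch inoperative [AND]: one cut set from each child combined → 3 × 1 = 3 cut set(s).
Sensor suite fails [OR]: union of children's cut sets → 5 cut set(s).
Momentum path inoperative [OR]: union of children's cut sets → 2 cut set(s).
Backup chain down [AND]: one cut set from each child combined → 1 × 2 × 1 = 2 cut set(s).
Control loop 2 unavailable [OR]: union of children's cut sets → 3 cut set(s).
Reaction-wheel cluster 2 lost [AND]: one cut set from each child combined → 3 × 1 = 3 cut set(s).
Spacecraft attitude control lost [OR]: union of children's cut sets → 10 cut set(s).
Minimal cut sets: {Magnetorquer offline, Secondary star tracker offline}; {Standby sun sensor is inoperative}; {Reserve wheel driver faulted, Upper rate sensor stuck}; {Aft propellant valve faulted, Upper rate sensor stuck}; {Outboard IMU failed, Upper rate sensor stuck}; {B magnetorquer 2 fails, Gyro faulted, Inboard reaction wheel is out}; {Auxiliary thruster trips, B magnetorquer 2 fails, Inboard reaction wheel is out}; {Backup propellant valve 2 malfunctions, Backup star tracker 2 is inoperative}; {Backup propellant valve 2 malfunctions, Outboard sun sensor 2 fails}; {Backup propellant valve 2 malfunctions, Forward wheel driver 2 lost}.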